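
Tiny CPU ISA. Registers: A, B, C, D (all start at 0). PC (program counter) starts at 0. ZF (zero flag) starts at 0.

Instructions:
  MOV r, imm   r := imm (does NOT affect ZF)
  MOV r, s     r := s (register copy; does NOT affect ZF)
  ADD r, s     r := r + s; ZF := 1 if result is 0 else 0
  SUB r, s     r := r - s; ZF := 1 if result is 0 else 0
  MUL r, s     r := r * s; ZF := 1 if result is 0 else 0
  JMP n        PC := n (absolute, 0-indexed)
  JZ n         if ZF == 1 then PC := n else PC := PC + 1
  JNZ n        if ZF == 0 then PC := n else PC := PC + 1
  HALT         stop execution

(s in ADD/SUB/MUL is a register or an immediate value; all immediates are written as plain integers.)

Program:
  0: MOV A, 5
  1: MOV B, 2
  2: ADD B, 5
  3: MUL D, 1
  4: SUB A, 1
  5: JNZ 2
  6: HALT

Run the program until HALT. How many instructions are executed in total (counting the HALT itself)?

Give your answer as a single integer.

Answer: 23

Derivation:
Step 1: PC=0 exec 'MOV A, 5'. After: A=5 B=0 C=0 D=0 ZF=0 PC=1
Step 2: PC=1 exec 'MOV B, 2'. After: A=5 B=2 C=0 D=0 ZF=0 PC=2
Step 3: PC=2 exec 'ADD B, 5'. After: A=5 B=7 C=0 D=0 ZF=0 PC=3
Step 4: PC=3 exec 'MUL D, 1'. After: A=5 B=7 C=0 D=0 ZF=1 PC=4
Step 5: PC=4 exec 'SUB A, 1'. After: A=4 B=7 C=0 D=0 ZF=0 PC=5
Step 6: PC=5 exec 'JNZ 2'. After: A=4 B=7 C=0 D=0 ZF=0 PC=2
Step 7: PC=2 exec 'ADD B, 5'. After: A=4 B=12 C=0 D=0 ZF=0 PC=3
Step 8: PC=3 exec 'MUL D, 1'. After: A=4 B=12 C=0 D=0 ZF=1 PC=4
Step 9: PC=4 exec 'SUB A, 1'. After: A=3 B=12 C=0 D=0 ZF=0 PC=5
Step 10: PC=5 exec 'JNZ 2'. After: A=3 B=12 C=0 D=0 ZF=0 PC=2
Step 11: PC=2 exec 'ADD B, 5'. After: A=3 B=17 C=0 D=0 ZF=0 PC=3
Step 12: PC=3 exec 'MUL D, 1'. After: A=3 B=17 C=0 D=0 ZF=1 PC=4
Step 13: PC=4 exec 'SUB A, 1'. After: A=2 B=17 C=0 D=0 ZF=0 PC=5
Step 14: PC=5 exec 'JNZ 2'. After: A=2 B=17 C=0 D=0 ZF=0 PC=2
Step 15: PC=2 exec 'ADD B, 5'. After: A=2 B=22 C=0 D=0 ZF=0 PC=3
Step 16: PC=3 exec 'MUL D, 1'. After: A=2 B=22 C=0 D=0 ZF=1 PC=4
Step 17: PC=4 exec 'SUB A, 1'. After: A=1 B=22 C=0 D=0 ZF=0 PC=5
Step 18: PC=5 exec 'JNZ 2'. After: A=1 B=22 C=0 D=0 ZF=0 PC=2
Step 19: PC=2 exec 'ADD B, 5'. After: A=1 B=27 C=0 D=0 ZF=0 PC=3
Step 20: PC=3 exec 'MUL D, 1'. After: A=1 B=27 C=0 D=0 ZF=1 PC=4
Step 21: PC=4 exec 'SUB A, 1'. After: A=0 B=27 C=0 D=0 ZF=1 PC=5
Step 22: PC=5 exec 'JNZ 2'. After: A=0 B=27 C=0 D=0 ZF=1 PC=6
Step 23: PC=6 exec 'HALT'. After: A=0 B=27 C=0 D=0 ZF=1 PC=6 HALTED
Total instructions executed: 23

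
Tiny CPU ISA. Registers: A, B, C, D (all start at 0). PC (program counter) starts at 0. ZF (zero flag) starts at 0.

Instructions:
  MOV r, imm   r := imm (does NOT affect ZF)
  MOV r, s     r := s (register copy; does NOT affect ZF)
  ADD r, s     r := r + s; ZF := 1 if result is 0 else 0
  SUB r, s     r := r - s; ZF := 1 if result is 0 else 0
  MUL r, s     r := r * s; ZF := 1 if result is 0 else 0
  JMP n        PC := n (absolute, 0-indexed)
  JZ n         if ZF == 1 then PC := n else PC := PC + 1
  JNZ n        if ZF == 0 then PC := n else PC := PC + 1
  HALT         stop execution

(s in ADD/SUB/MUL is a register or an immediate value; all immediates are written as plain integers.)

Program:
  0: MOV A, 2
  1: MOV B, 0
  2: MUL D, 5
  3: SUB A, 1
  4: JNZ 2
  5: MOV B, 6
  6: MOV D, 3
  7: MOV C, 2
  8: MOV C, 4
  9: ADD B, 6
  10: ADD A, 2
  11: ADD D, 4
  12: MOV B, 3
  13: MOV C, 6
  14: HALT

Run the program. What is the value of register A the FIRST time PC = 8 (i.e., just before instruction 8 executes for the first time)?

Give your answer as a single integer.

Step 1: PC=0 exec 'MOV A, 2'. After: A=2 B=0 C=0 D=0 ZF=0 PC=1
Step 2: PC=1 exec 'MOV B, 0'. After: A=2 B=0 C=0 D=0 ZF=0 PC=2
Step 3: PC=2 exec 'MUL D, 5'. After: A=2 B=0 C=0 D=0 ZF=1 PC=3
Step 4: PC=3 exec 'SUB A, 1'. After: A=1 B=0 C=0 D=0 ZF=0 PC=4
Step 5: PC=4 exec 'JNZ 2'. After: A=1 B=0 C=0 D=0 ZF=0 PC=2
Step 6: PC=2 exec 'MUL D, 5'. After: A=1 B=0 C=0 D=0 ZF=1 PC=3
Step 7: PC=3 exec 'SUB A, 1'. After: A=0 B=0 C=0 D=0 ZF=1 PC=4
Step 8: PC=4 exec 'JNZ 2'. After: A=0 B=0 C=0 D=0 ZF=1 PC=5
Step 9: PC=5 exec 'MOV B, 6'. After: A=0 B=6 C=0 D=0 ZF=1 PC=6
Step 10: PC=6 exec 'MOV D, 3'. After: A=0 B=6 C=0 D=3 ZF=1 PC=7
Step 11: PC=7 exec 'MOV C, 2'. After: A=0 B=6 C=2 D=3 ZF=1 PC=8
First time PC=8: A=0

0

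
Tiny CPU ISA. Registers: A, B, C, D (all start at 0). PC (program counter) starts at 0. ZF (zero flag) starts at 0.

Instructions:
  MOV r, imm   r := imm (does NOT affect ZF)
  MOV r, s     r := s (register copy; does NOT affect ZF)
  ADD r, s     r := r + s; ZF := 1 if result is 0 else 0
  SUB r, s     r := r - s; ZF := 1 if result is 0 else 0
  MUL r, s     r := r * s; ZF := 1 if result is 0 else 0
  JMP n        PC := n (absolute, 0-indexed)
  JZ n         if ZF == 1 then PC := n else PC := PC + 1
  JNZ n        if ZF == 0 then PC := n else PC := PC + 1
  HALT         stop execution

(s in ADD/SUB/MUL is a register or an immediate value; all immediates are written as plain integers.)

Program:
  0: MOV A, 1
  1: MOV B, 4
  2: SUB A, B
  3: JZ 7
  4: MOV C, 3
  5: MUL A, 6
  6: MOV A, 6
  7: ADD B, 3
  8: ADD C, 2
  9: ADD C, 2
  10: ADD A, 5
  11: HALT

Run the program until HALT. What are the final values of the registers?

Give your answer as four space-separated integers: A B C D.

Answer: 11 7 7 0

Derivation:
Step 1: PC=0 exec 'MOV A, 1'. After: A=1 B=0 C=0 D=0 ZF=0 PC=1
Step 2: PC=1 exec 'MOV B, 4'. After: A=1 B=4 C=0 D=0 ZF=0 PC=2
Step 3: PC=2 exec 'SUB A, B'. After: A=-3 B=4 C=0 D=0 ZF=0 PC=3
Step 4: PC=3 exec 'JZ 7'. After: A=-3 B=4 C=0 D=0 ZF=0 PC=4
Step 5: PC=4 exec 'MOV C, 3'. After: A=-3 B=4 C=3 D=0 ZF=0 PC=5
Step 6: PC=5 exec 'MUL A, 6'. After: A=-18 B=4 C=3 D=0 ZF=0 PC=6
Step 7: PC=6 exec 'MOV A, 6'. After: A=6 B=4 C=3 D=0 ZF=0 PC=7
Step 8: PC=7 exec 'ADD B, 3'. After: A=6 B=7 C=3 D=0 ZF=0 PC=8
Step 9: PC=8 exec 'ADD C, 2'. After: A=6 B=7 C=5 D=0 ZF=0 PC=9
Step 10: PC=9 exec 'ADD C, 2'. After: A=6 B=7 C=7 D=0 ZF=0 PC=10
Step 11: PC=10 exec 'ADD A, 5'. After: A=11 B=7 C=7 D=0 ZF=0 PC=11
Step 12: PC=11 exec 'HALT'. After: A=11 B=7 C=7 D=0 ZF=0 PC=11 HALTED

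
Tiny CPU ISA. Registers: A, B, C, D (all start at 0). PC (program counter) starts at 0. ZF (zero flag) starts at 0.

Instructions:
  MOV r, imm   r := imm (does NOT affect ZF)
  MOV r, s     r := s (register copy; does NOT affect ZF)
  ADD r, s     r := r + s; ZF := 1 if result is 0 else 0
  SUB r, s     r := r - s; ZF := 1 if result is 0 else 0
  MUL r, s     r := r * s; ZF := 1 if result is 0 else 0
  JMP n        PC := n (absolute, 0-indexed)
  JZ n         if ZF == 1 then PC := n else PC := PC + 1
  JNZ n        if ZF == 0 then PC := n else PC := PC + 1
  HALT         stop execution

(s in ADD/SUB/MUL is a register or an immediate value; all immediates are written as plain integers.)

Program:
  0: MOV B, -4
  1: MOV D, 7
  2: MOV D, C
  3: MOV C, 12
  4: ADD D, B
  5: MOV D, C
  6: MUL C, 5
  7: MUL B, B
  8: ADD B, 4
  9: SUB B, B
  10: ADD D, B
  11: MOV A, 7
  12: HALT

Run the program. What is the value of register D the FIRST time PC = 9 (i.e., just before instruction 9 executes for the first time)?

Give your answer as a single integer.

Step 1: PC=0 exec 'MOV B, -4'. After: A=0 B=-4 C=0 D=0 ZF=0 PC=1
Step 2: PC=1 exec 'MOV D, 7'. After: A=0 B=-4 C=0 D=7 ZF=0 PC=2
Step 3: PC=2 exec 'MOV D, C'. After: A=0 B=-4 C=0 D=0 ZF=0 PC=3
Step 4: PC=3 exec 'MOV C, 12'. After: A=0 B=-4 C=12 D=0 ZF=0 PC=4
Step 5: PC=4 exec 'ADD D, B'. After: A=0 B=-4 C=12 D=-4 ZF=0 PC=5
Step 6: PC=5 exec 'MOV D, C'. After: A=0 B=-4 C=12 D=12 ZF=0 PC=6
Step 7: PC=6 exec 'MUL C, 5'. After: A=0 B=-4 C=60 D=12 ZF=0 PC=7
Step 8: PC=7 exec 'MUL B, B'. After: A=0 B=16 C=60 D=12 ZF=0 PC=8
Step 9: PC=8 exec 'ADD B, 4'. After: A=0 B=20 C=60 D=12 ZF=0 PC=9
First time PC=9: D=12

12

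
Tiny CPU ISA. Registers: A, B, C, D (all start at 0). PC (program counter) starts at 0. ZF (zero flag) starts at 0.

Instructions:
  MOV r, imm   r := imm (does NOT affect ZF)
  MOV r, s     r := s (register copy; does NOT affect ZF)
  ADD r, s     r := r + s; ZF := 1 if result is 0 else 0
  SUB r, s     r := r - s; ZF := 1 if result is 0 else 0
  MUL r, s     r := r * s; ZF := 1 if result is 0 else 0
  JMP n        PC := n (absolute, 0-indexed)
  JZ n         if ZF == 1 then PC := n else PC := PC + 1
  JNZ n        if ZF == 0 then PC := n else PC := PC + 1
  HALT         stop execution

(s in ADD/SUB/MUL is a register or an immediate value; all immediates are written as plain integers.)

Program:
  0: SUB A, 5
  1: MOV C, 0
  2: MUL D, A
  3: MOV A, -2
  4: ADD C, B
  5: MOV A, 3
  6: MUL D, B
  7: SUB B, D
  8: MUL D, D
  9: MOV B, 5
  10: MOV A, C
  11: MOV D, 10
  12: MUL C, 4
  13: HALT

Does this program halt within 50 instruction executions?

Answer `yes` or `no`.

Answer: yes

Derivation:
Step 1: PC=0 exec 'SUB A, 5'. After: A=-5 B=0 C=0 D=0 ZF=0 PC=1
Step 2: PC=1 exec 'MOV C, 0'. After: A=-5 B=0 C=0 D=0 ZF=0 PC=2
Step 3: PC=2 exec 'MUL D, A'. After: A=-5 B=0 C=0 D=0 ZF=1 PC=3
Step 4: PC=3 exec 'MOV A, -2'. After: A=-2 B=0 C=0 D=0 ZF=1 PC=4
Step 5: PC=4 exec 'ADD C, B'. After: A=-2 B=0 C=0 D=0 ZF=1 PC=5
Step 6: PC=5 exec 'MOV A, 3'. After: A=3 B=0 C=0 D=0 ZF=1 PC=6
Step 7: PC=6 exec 'MUL D, B'. After: A=3 B=0 C=0 D=0 ZF=1 PC=7
Step 8: PC=7 exec 'SUB B, D'. After: A=3 B=0 C=0 D=0 ZF=1 PC=8
Step 9: PC=8 exec 'MUL D, D'. After: A=3 B=0 C=0 D=0 ZF=1 PC=9
Step 10: PC=9 exec 'MOV B, 5'. After: A=3 B=5 C=0 D=0 ZF=1 PC=10
Step 11: PC=10 exec 'MOV A, C'. After: A=0 B=5 C=0 D=0 ZF=1 PC=11
Step 12: PC=11 exec 'MOV D, 10'. After: A=0 B=5 C=0 D=10 ZF=1 PC=12
Step 13: PC=12 exec 'MUL C, 4'. After: A=0 B=5 C=0 D=10 ZF=1 PC=13
Step 14: PC=13 exec 'HALT'. After: A=0 B=5 C=0 D=10 ZF=1 PC=13 HALTED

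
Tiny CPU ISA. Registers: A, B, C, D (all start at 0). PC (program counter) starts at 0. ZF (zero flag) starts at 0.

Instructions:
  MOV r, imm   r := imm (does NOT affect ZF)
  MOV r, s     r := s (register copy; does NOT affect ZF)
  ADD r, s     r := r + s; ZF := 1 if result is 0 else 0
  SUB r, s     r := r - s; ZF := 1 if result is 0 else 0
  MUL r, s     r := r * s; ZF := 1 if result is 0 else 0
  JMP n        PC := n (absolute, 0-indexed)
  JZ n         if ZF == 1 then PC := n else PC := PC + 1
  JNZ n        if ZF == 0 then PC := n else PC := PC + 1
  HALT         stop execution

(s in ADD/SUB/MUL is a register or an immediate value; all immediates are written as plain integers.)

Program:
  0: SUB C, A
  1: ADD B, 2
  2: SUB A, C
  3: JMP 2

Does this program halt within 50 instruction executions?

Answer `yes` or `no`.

Answer: no

Derivation:
Step 1: PC=0 exec 'SUB C, A'. After: A=0 B=0 C=0 D=0 ZF=1 PC=1
Step 2: PC=1 exec 'ADD B, 2'. After: A=0 B=2 C=0 D=0 ZF=0 PC=2
Step 3: PC=2 exec 'SUB A, C'. After: A=0 B=2 C=0 D=0 ZF=1 PC=3
Step 4: PC=3 exec 'JMP 2'. After: A=0 B=2 C=0 D=0 ZF=1 PC=2
Step 5: PC=2 exec 'SUB A, C'. After: A=0 B=2 C=0 D=0 ZF=1 PC=3
State after step 5 equals state after step 3: the program is in a cycle of length 2 and will never halt.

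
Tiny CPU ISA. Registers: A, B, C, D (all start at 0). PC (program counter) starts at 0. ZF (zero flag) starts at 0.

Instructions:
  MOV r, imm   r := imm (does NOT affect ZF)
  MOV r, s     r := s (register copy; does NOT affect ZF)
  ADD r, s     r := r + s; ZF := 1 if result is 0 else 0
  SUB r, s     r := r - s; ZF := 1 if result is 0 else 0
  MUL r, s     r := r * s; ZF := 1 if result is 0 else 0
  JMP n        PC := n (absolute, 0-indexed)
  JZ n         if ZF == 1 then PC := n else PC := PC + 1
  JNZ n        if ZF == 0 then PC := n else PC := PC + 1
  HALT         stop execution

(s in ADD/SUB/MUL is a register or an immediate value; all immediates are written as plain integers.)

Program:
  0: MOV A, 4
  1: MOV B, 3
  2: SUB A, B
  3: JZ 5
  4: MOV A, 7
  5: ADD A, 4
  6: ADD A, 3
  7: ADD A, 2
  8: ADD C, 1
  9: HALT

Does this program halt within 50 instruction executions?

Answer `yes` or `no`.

Answer: yes

Derivation:
Step 1: PC=0 exec 'MOV A, 4'. After: A=4 B=0 C=0 D=0 ZF=0 PC=1
Step 2: PC=1 exec 'MOV B, 3'. After: A=4 B=3 C=0 D=0 ZF=0 PC=2
Step 3: PC=2 exec 'SUB A, B'. After: A=1 B=3 C=0 D=0 ZF=0 PC=3
Step 4: PC=3 exec 'JZ 5'. After: A=1 B=3 C=0 D=0 ZF=0 PC=4
Step 5: PC=4 exec 'MOV A, 7'. After: A=7 B=3 C=0 D=0 ZF=0 PC=5
Step 6: PC=5 exec 'ADD A, 4'. After: A=11 B=3 C=0 D=0 ZF=0 PC=6
Step 7: PC=6 exec 'ADD A, 3'. After: A=14 B=3 C=0 D=0 ZF=0 PC=7
Step 8: PC=7 exec 'ADD A, 2'. After: A=16 B=3 C=0 D=0 ZF=0 PC=8
Step 9: PC=8 exec 'ADD C, 1'. After: A=16 B=3 C=1 D=0 ZF=0 PC=9
Step 10: PC=9 exec 'HALT'. After: A=16 B=3 C=1 D=0 ZF=0 PC=9 HALTED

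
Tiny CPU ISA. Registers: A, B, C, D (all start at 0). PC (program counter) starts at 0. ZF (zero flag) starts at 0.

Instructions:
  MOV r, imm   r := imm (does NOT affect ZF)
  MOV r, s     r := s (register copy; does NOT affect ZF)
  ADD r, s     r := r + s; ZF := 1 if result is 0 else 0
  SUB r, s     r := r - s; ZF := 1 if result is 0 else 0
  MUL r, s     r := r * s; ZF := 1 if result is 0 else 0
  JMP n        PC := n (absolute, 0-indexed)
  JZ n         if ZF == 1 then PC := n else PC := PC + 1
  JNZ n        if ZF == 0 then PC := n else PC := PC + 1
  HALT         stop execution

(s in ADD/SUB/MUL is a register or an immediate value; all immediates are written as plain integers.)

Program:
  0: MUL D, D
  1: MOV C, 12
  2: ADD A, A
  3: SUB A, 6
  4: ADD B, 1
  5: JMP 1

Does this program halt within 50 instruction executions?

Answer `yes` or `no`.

Step 1: PC=0 exec 'MUL D, D'. After: A=0 B=0 C=0 D=0 ZF=1 PC=1
Step 2: PC=1 exec 'MOV C, 12'. After: A=0 B=0 C=12 D=0 ZF=1 PC=2
Step 3: PC=2 exec 'ADD A, A'. After: A=0 B=0 C=12 D=0 ZF=1 PC=3
Step 4: PC=3 exec 'SUB A, 6'. After: A=-6 B=0 C=12 D=0 ZF=0 PC=4
Step 5: PC=4 exec 'ADD B, 1'. After: A=-6 B=1 C=12 D=0 ZF=0 PC=5
Step 6: PC=5 exec 'JMP 1'. After: A=-6 B=1 C=12 D=0 ZF=0 PC=1
Step 7: PC=1 exec 'MOV C, 12'. After: A=-6 B=1 C=12 D=0 ZF=0 PC=2
Step 8: PC=2 exec 'ADD A, A'. After: A=-12 B=1 C=12 D=0 ZF=0 PC=3
Step 9: PC=3 exec 'SUB A, 6'. After: A=-18 B=1 C=12 D=0 ZF=0 PC=4
Step 10: PC=4 exec 'ADD B, 1'. After: A=-18 B=2 C=12 D=0 ZF=0 PC=5
Step 11: PC=5 exec 'JMP 1'. After: A=-18 B=2 C=12 D=0 ZF=0 PC=1
Step 12: PC=1 exec 'MOV C, 12'. After: A=-18 B=2 C=12 D=0 ZF=0 PC=2
Step 13: PC=2 exec 'ADD A, A'. After: A=-36 B=2 C=12 D=0 ZF=0 PC=3
Step 14: PC=3 exec 'SUB A, 6'. After: A=-42 B=2 C=12 D=0 ZF=0 PC=4
Step 15: PC=4 exec 'ADD B, 1'. After: A=-42 B=3 C=12 D=0 ZF=0 PC=5
After 50 steps: not halted. PC revisits the same instructions with no path to HALT; will never halt.

Answer: no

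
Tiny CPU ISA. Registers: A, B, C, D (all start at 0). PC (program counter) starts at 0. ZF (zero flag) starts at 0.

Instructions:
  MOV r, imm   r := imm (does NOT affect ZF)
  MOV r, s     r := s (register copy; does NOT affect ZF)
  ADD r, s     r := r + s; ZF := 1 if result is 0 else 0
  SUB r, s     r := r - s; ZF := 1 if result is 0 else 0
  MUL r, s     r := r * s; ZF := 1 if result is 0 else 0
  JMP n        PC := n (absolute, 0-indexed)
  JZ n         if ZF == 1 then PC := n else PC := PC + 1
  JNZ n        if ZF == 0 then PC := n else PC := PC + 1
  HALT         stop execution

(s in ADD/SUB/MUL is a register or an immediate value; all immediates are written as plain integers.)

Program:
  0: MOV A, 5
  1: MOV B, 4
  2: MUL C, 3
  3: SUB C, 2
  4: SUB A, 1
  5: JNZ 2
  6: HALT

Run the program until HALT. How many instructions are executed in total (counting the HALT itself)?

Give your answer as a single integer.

Step 1: PC=0 exec 'MOV A, 5'. After: A=5 B=0 C=0 D=0 ZF=0 PC=1
Step 2: PC=1 exec 'MOV B, 4'. After: A=5 B=4 C=0 D=0 ZF=0 PC=2
Step 3: PC=2 exec 'MUL C, 3'. After: A=5 B=4 C=0 D=0 ZF=1 PC=3
Step 4: PC=3 exec 'SUB C, 2'. After: A=5 B=4 C=-2 D=0 ZF=0 PC=4
Step 5: PC=4 exec 'SUB A, 1'. After: A=4 B=4 C=-2 D=0 ZF=0 PC=5
Step 6: PC=5 exec 'JNZ 2'. After: A=4 B=4 C=-2 D=0 ZF=0 PC=2
Step 7: PC=2 exec 'MUL C, 3'. After: A=4 B=4 C=-6 D=0 ZF=0 PC=3
Step 8: PC=3 exec 'SUB C, 2'. After: A=4 B=4 C=-8 D=0 ZF=0 PC=4
Step 9: PC=4 exec 'SUB A, 1'. After: A=3 B=4 C=-8 D=0 ZF=0 PC=5
Step 10: PC=5 exec 'JNZ 2'. After: A=3 B=4 C=-8 D=0 ZF=0 PC=2
Step 11: PC=2 exec 'MUL C, 3'. After: A=3 B=4 C=-24 D=0 ZF=0 PC=3
Step 12: PC=3 exec 'SUB C, 2'. After: A=3 B=4 C=-26 D=0 ZF=0 PC=4
Step 13: PC=4 exec 'SUB A, 1'. After: A=2 B=4 C=-26 D=0 ZF=0 PC=5
Step 14: PC=5 exec 'JNZ 2'. After: A=2 B=4 C=-26 D=0 ZF=0 PC=2
Step 15: PC=2 exec 'MUL C, 3'. After: A=2 B=4 C=-78 D=0 ZF=0 PC=3
Step 16: PC=3 exec 'SUB C, 2'. After: A=2 B=4 C=-80 D=0 ZF=0 PC=4
Step 17: PC=4 exec 'SUB A, 1'. After: A=1 B=4 C=-80 D=0 ZF=0 PC=5
Step 18: PC=5 exec 'JNZ 2'. After: A=1 B=4 C=-80 D=0 ZF=0 PC=2
Step 19: PC=2 exec 'MUL C, 3'. After: A=1 B=4 C=-240 D=0 ZF=0 PC=3
Step 20: PC=3 exec 'SUB C, 2'. After: A=1 B=4 C=-242 D=0 ZF=0 PC=4
Step 21: PC=4 exec 'SUB A, 1'. After: A=0 B=4 C=-242 D=0 ZF=1 PC=5
Step 22: PC=5 exec 'JNZ 2'. After: A=0 B=4 C=-242 D=0 ZF=1 PC=6
Step 23: PC=6 exec 'HALT'. After: A=0 B=4 C=-242 D=0 ZF=1 PC=6 HALTED
Total instructions executed: 23

Answer: 23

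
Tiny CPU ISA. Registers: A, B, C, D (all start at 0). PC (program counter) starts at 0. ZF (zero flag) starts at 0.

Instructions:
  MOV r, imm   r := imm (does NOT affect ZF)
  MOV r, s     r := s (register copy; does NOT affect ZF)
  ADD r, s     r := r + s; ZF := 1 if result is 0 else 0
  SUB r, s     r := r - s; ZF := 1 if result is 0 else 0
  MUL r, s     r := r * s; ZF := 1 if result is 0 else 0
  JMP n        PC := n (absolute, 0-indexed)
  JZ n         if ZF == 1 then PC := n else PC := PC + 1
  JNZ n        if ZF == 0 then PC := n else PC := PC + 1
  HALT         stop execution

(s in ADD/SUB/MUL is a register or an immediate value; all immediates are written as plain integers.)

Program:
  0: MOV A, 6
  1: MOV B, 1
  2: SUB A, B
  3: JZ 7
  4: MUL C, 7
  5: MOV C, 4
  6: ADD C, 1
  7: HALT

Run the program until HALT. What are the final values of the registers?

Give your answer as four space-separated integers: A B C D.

Answer: 5 1 5 0

Derivation:
Step 1: PC=0 exec 'MOV A, 6'. After: A=6 B=0 C=0 D=0 ZF=0 PC=1
Step 2: PC=1 exec 'MOV B, 1'. After: A=6 B=1 C=0 D=0 ZF=0 PC=2
Step 3: PC=2 exec 'SUB A, B'. After: A=5 B=1 C=0 D=0 ZF=0 PC=3
Step 4: PC=3 exec 'JZ 7'. After: A=5 B=1 C=0 D=0 ZF=0 PC=4
Step 5: PC=4 exec 'MUL C, 7'. After: A=5 B=1 C=0 D=0 ZF=1 PC=5
Step 6: PC=5 exec 'MOV C, 4'. After: A=5 B=1 C=4 D=0 ZF=1 PC=6
Step 7: PC=6 exec 'ADD C, 1'. After: A=5 B=1 C=5 D=0 ZF=0 PC=7
Step 8: PC=7 exec 'HALT'. After: A=5 B=1 C=5 D=0 ZF=0 PC=7 HALTED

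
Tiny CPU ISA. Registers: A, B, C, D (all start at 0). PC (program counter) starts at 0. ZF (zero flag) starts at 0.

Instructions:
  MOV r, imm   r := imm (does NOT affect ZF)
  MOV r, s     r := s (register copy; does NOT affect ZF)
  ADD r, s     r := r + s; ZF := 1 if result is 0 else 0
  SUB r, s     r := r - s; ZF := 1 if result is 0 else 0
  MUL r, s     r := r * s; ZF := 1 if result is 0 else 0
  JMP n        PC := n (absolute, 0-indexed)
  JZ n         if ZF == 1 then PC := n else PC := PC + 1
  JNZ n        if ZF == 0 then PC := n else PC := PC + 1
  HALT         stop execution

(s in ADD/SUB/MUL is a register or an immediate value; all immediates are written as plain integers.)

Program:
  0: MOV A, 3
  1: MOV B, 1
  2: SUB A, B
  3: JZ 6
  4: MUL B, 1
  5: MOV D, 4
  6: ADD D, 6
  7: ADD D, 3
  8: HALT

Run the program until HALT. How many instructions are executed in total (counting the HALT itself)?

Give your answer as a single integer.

Step 1: PC=0 exec 'MOV A, 3'. After: A=3 B=0 C=0 D=0 ZF=0 PC=1
Step 2: PC=1 exec 'MOV B, 1'. After: A=3 B=1 C=0 D=0 ZF=0 PC=2
Step 3: PC=2 exec 'SUB A, B'. After: A=2 B=1 C=0 D=0 ZF=0 PC=3
Step 4: PC=3 exec 'JZ 6'. After: A=2 B=1 C=0 D=0 ZF=0 PC=4
Step 5: PC=4 exec 'MUL B, 1'. After: A=2 B=1 C=0 D=0 ZF=0 PC=5
Step 6: PC=5 exec 'MOV D, 4'. After: A=2 B=1 C=0 D=4 ZF=0 PC=6
Step 7: PC=6 exec 'ADD D, 6'. After: A=2 B=1 C=0 D=10 ZF=0 PC=7
Step 8: PC=7 exec 'ADD D, 3'. After: A=2 B=1 C=0 D=13 ZF=0 PC=8
Step 9: PC=8 exec 'HALT'. After: A=2 B=1 C=0 D=13 ZF=0 PC=8 HALTED
Total instructions executed: 9

Answer: 9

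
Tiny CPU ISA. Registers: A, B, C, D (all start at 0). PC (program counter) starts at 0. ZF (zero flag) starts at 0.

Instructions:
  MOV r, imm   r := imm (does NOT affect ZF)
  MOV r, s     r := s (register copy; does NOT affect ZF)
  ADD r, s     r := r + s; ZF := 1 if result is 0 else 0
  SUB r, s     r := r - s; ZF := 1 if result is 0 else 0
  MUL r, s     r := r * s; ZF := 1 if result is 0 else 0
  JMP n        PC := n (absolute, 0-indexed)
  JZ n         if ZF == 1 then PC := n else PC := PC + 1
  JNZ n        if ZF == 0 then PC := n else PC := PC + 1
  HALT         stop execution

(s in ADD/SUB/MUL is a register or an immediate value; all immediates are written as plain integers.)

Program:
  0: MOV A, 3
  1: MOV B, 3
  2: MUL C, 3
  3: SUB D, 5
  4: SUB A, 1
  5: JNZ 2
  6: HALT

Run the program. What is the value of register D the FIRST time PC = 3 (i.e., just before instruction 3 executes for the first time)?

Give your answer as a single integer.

Step 1: PC=0 exec 'MOV A, 3'. After: A=3 B=0 C=0 D=0 ZF=0 PC=1
Step 2: PC=1 exec 'MOV B, 3'. After: A=3 B=3 C=0 D=0 ZF=0 PC=2
Step 3: PC=2 exec 'MUL C, 3'. After: A=3 B=3 C=0 D=0 ZF=1 PC=3
First time PC=3: D=0

0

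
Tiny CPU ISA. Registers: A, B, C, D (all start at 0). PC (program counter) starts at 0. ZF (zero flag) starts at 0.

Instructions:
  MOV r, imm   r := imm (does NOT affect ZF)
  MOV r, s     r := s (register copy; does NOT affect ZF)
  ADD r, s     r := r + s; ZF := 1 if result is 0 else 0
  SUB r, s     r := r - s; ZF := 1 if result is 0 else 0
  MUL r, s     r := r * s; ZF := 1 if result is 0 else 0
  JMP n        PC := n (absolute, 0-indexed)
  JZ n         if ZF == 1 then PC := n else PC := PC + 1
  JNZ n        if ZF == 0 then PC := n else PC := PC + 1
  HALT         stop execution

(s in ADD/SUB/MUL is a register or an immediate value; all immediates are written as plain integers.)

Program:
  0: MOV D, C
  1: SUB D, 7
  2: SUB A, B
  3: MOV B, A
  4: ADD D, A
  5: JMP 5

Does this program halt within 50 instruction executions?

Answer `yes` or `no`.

Answer: no

Derivation:
Step 1: PC=0 exec 'MOV D, C'. After: A=0 B=0 C=0 D=0 ZF=0 PC=1
Step 2: PC=1 exec 'SUB D, 7'. After: A=0 B=0 C=0 D=-7 ZF=0 PC=2
Step 3: PC=2 exec 'SUB A, B'. After: A=0 B=0 C=0 D=-7 ZF=1 PC=3
Step 4: PC=3 exec 'MOV B, A'. After: A=0 B=0 C=0 D=-7 ZF=1 PC=4
Step 5: PC=4 exec 'ADD D, A'. After: A=0 B=0 C=0 D=-7 ZF=0 PC=5
Step 6: PC=5 exec 'JMP 5'. After: A=0 B=0 C=0 D=-7 ZF=0 PC=5
State after step 6 equals state after step 5: the program is in a cycle of length 1 and will never halt.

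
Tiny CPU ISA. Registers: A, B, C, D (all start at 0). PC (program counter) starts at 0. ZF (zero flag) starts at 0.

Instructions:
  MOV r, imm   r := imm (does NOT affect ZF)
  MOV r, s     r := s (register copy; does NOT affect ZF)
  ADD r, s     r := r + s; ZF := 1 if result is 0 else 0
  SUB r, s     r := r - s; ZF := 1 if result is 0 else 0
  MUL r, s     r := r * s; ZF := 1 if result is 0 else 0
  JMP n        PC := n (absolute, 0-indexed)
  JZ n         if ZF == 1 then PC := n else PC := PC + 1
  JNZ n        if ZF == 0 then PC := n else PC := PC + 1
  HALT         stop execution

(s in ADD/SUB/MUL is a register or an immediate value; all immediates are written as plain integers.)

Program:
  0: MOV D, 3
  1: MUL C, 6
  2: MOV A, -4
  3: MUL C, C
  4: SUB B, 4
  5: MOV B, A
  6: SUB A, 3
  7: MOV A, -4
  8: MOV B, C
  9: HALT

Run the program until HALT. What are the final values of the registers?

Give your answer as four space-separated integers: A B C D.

Step 1: PC=0 exec 'MOV D, 3'. After: A=0 B=0 C=0 D=3 ZF=0 PC=1
Step 2: PC=1 exec 'MUL C, 6'. After: A=0 B=0 C=0 D=3 ZF=1 PC=2
Step 3: PC=2 exec 'MOV A, -4'. After: A=-4 B=0 C=0 D=3 ZF=1 PC=3
Step 4: PC=3 exec 'MUL C, C'. After: A=-4 B=0 C=0 D=3 ZF=1 PC=4
Step 5: PC=4 exec 'SUB B, 4'. After: A=-4 B=-4 C=0 D=3 ZF=0 PC=5
Step 6: PC=5 exec 'MOV B, A'. After: A=-4 B=-4 C=0 D=3 ZF=0 PC=6
Step 7: PC=6 exec 'SUB A, 3'. After: A=-7 B=-4 C=0 D=3 ZF=0 PC=7
Step 8: PC=7 exec 'MOV A, -4'. After: A=-4 B=-4 C=0 D=3 ZF=0 PC=8
Step 9: PC=8 exec 'MOV B, C'. After: A=-4 B=0 C=0 D=3 ZF=0 PC=9
Step 10: PC=9 exec 'HALT'. After: A=-4 B=0 C=0 D=3 ZF=0 PC=9 HALTED

Answer: -4 0 0 3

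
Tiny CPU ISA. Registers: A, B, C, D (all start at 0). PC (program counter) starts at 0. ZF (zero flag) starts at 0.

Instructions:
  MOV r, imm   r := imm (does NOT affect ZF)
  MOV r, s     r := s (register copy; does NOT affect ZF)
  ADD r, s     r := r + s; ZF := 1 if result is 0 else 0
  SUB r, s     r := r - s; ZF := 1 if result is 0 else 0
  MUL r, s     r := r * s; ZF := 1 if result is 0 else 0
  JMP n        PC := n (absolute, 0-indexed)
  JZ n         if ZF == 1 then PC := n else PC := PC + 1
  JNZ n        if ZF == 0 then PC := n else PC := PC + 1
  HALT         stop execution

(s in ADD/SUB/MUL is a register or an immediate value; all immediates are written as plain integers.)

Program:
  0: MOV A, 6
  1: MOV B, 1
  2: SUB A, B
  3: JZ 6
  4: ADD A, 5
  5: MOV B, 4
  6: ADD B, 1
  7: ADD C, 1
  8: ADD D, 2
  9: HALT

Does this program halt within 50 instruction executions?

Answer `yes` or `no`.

Step 1: PC=0 exec 'MOV A, 6'. After: A=6 B=0 C=0 D=0 ZF=0 PC=1
Step 2: PC=1 exec 'MOV B, 1'. After: A=6 B=1 C=0 D=0 ZF=0 PC=2
Step 3: PC=2 exec 'SUB A, B'. After: A=5 B=1 C=0 D=0 ZF=0 PC=3
Step 4: PC=3 exec 'JZ 6'. After: A=5 B=1 C=0 D=0 ZF=0 PC=4
Step 5: PC=4 exec 'ADD A, 5'. After: A=10 B=1 C=0 D=0 ZF=0 PC=5
Step 6: PC=5 exec 'MOV B, 4'. After: A=10 B=4 C=0 D=0 ZF=0 PC=6
Step 7: PC=6 exec 'ADD B, 1'. After: A=10 B=5 C=0 D=0 ZF=0 PC=7
Step 8: PC=7 exec 'ADD C, 1'. After: A=10 B=5 C=1 D=0 ZF=0 PC=8
Step 9: PC=8 exec 'ADD D, 2'. After: A=10 B=5 C=1 D=2 ZF=0 PC=9
Step 10: PC=9 exec 'HALT'. After: A=10 B=5 C=1 D=2 ZF=0 PC=9 HALTED

Answer: yes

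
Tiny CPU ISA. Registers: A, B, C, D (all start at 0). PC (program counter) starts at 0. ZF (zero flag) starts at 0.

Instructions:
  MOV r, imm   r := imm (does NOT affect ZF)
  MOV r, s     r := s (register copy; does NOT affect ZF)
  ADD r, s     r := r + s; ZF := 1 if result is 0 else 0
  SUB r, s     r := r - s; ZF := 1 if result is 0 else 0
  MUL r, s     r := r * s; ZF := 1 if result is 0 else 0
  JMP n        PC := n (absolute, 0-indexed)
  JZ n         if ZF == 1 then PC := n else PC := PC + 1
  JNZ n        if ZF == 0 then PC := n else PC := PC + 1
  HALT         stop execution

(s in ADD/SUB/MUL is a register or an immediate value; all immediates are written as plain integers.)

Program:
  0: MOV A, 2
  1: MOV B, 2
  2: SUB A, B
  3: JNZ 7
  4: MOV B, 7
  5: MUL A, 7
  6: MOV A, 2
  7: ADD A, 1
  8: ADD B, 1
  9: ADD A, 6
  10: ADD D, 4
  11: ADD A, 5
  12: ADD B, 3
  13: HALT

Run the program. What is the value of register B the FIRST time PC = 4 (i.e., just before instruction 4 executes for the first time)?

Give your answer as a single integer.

Step 1: PC=0 exec 'MOV A, 2'. After: A=2 B=0 C=0 D=0 ZF=0 PC=1
Step 2: PC=1 exec 'MOV B, 2'. After: A=2 B=2 C=0 D=0 ZF=0 PC=2
Step 3: PC=2 exec 'SUB A, B'. After: A=0 B=2 C=0 D=0 ZF=1 PC=3
Step 4: PC=3 exec 'JNZ 7'. After: A=0 B=2 C=0 D=0 ZF=1 PC=4
First time PC=4: B=2

2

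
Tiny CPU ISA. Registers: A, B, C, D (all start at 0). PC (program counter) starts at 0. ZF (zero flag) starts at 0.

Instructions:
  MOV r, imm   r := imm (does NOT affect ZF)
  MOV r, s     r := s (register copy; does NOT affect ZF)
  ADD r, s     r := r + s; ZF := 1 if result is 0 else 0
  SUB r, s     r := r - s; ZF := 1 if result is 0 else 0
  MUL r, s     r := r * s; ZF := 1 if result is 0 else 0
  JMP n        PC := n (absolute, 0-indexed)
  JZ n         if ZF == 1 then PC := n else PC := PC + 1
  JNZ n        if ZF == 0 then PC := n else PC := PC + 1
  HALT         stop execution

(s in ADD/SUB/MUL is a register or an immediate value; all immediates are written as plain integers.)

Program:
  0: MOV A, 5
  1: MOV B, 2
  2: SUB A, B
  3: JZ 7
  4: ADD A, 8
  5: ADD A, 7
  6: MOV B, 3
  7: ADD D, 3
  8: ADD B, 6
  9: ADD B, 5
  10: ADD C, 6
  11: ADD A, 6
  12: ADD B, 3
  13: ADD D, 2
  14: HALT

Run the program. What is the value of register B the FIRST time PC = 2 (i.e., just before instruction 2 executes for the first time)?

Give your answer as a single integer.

Step 1: PC=0 exec 'MOV A, 5'. After: A=5 B=0 C=0 D=0 ZF=0 PC=1
Step 2: PC=1 exec 'MOV B, 2'. After: A=5 B=2 C=0 D=0 ZF=0 PC=2
First time PC=2: B=2

2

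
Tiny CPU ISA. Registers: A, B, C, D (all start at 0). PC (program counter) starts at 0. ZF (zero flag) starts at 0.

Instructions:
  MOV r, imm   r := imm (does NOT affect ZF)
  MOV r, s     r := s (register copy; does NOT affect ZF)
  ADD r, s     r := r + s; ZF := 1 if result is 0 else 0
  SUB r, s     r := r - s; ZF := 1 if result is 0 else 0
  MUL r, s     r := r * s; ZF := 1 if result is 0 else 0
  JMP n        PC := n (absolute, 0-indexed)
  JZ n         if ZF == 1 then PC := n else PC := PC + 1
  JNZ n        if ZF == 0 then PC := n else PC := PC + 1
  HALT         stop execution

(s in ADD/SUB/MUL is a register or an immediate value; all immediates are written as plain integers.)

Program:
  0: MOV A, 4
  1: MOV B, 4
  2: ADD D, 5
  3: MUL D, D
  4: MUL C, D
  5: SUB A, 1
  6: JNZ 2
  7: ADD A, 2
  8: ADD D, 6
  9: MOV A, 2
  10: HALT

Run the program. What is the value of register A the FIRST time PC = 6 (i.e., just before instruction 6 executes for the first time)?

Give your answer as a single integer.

Step 1: PC=0 exec 'MOV A, 4'. After: A=4 B=0 C=0 D=0 ZF=0 PC=1
Step 2: PC=1 exec 'MOV B, 4'. After: A=4 B=4 C=0 D=0 ZF=0 PC=2
Step 3: PC=2 exec 'ADD D, 5'. After: A=4 B=4 C=0 D=5 ZF=0 PC=3
Step 4: PC=3 exec 'MUL D, D'. After: A=4 B=4 C=0 D=25 ZF=0 PC=4
Step 5: PC=4 exec 'MUL C, D'. After: A=4 B=4 C=0 D=25 ZF=1 PC=5
Step 6: PC=5 exec 'SUB A, 1'. After: A=3 B=4 C=0 D=25 ZF=0 PC=6
First time PC=6: A=3

3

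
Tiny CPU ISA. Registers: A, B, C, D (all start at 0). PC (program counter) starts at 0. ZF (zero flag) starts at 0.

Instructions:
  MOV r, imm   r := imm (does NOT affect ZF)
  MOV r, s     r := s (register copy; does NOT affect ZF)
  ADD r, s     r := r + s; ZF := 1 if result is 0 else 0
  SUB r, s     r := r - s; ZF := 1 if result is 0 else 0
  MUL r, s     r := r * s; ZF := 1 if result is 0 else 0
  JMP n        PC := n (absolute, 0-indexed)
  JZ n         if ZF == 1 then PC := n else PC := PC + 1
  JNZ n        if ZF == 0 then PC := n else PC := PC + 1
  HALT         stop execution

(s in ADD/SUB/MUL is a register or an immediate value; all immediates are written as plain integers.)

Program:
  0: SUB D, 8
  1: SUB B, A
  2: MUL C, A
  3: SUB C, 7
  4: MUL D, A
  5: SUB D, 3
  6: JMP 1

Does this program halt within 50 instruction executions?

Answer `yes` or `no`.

Step 1: PC=0 exec 'SUB D, 8'. After: A=0 B=0 C=0 D=-8 ZF=0 PC=1
Step 2: PC=1 exec 'SUB B, A'. After: A=0 B=0 C=0 D=-8 ZF=1 PC=2
Step 3: PC=2 exec 'MUL C, A'. After: A=0 B=0 C=0 D=-8 ZF=1 PC=3
Step 4: PC=3 exec 'SUB C, 7'. After: A=0 B=0 C=-7 D=-8 ZF=0 PC=4
Step 5: PC=4 exec 'MUL D, A'. After: A=0 B=0 C=-7 D=0 ZF=1 PC=5
Step 6: PC=5 exec 'SUB D, 3'. After: A=0 B=0 C=-7 D=-3 ZF=0 PC=6
Step 7: PC=6 exec 'JMP 1'. After: A=0 B=0 C=-7 D=-3 ZF=0 PC=1
Step 8: PC=1 exec 'SUB B, A'. After: A=0 B=0 C=-7 D=-3 ZF=1 PC=2
Step 9: PC=2 exec 'MUL C, A'. After: A=0 B=0 C=0 D=-3 ZF=1 PC=3
Step 10: PC=3 exec 'SUB C, 7'. After: A=0 B=0 C=-7 D=-3 ZF=0 PC=4
Step 11: PC=4 exec 'MUL D, A'. After: A=0 B=0 C=-7 D=0 ZF=1 PC=5
State after step 11 equals state after step 5: the program is in a cycle of length 6 and will never halt.

Answer: no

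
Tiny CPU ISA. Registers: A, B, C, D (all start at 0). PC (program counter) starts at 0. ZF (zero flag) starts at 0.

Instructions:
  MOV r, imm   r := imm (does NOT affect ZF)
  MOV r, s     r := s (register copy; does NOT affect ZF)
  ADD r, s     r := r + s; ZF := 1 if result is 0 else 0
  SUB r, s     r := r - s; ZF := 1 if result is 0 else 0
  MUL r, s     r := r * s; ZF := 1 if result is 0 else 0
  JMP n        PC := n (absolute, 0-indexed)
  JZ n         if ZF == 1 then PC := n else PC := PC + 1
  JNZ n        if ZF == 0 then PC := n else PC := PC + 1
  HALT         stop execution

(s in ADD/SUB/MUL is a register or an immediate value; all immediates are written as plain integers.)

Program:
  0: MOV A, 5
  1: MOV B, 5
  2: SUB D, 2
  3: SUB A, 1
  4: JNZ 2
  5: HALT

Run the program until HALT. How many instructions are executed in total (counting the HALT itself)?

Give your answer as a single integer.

Answer: 18

Derivation:
Step 1: PC=0 exec 'MOV A, 5'. After: A=5 B=0 C=0 D=0 ZF=0 PC=1
Step 2: PC=1 exec 'MOV B, 5'. After: A=5 B=5 C=0 D=0 ZF=0 PC=2
Step 3: PC=2 exec 'SUB D, 2'. After: A=5 B=5 C=0 D=-2 ZF=0 PC=3
Step 4: PC=3 exec 'SUB A, 1'. After: A=4 B=5 C=0 D=-2 ZF=0 PC=4
Step 5: PC=4 exec 'JNZ 2'. After: A=4 B=5 C=0 D=-2 ZF=0 PC=2
Step 6: PC=2 exec 'SUB D, 2'. After: A=4 B=5 C=0 D=-4 ZF=0 PC=3
Step 7: PC=3 exec 'SUB A, 1'. After: A=3 B=5 C=0 D=-4 ZF=0 PC=4
Step 8: PC=4 exec 'JNZ 2'. After: A=3 B=5 C=0 D=-4 ZF=0 PC=2
Step 9: PC=2 exec 'SUB D, 2'. After: A=3 B=5 C=0 D=-6 ZF=0 PC=3
Step 10: PC=3 exec 'SUB A, 1'. After: A=2 B=5 C=0 D=-6 ZF=0 PC=4
Step 11: PC=4 exec 'JNZ 2'. After: A=2 B=5 C=0 D=-6 ZF=0 PC=2
Step 12: PC=2 exec 'SUB D, 2'. After: A=2 B=5 C=0 D=-8 ZF=0 PC=3
Step 13: PC=3 exec 'SUB A, 1'. After: A=1 B=5 C=0 D=-8 ZF=0 PC=4
Step 14: PC=4 exec 'JNZ 2'. After: A=1 B=5 C=0 D=-8 ZF=0 PC=2
Step 15: PC=2 exec 'SUB D, 2'. After: A=1 B=5 C=0 D=-10 ZF=0 PC=3
Step 16: PC=3 exec 'SUB A, 1'. After: A=0 B=5 C=0 D=-10 ZF=1 PC=4
Step 17: PC=4 exec 'JNZ 2'. After: A=0 B=5 C=0 D=-10 ZF=1 PC=5
Step 18: PC=5 exec 'HALT'. After: A=0 B=5 C=0 D=-10 ZF=1 PC=5 HALTED
Total instructions executed: 18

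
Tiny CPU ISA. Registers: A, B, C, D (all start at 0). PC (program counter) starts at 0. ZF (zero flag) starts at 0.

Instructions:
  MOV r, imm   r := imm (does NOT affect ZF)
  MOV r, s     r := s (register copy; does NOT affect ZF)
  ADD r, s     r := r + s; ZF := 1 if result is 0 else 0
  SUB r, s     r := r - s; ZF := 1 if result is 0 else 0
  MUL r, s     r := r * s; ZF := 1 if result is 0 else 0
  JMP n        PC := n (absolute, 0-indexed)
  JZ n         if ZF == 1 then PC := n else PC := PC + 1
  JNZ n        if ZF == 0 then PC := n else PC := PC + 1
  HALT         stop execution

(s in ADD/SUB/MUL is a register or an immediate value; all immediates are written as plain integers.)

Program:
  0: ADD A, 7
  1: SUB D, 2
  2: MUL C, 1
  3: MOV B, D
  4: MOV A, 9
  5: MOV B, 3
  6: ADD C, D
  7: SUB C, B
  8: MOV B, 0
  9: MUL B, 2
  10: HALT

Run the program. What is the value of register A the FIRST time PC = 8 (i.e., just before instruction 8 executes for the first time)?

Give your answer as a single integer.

Step 1: PC=0 exec 'ADD A, 7'. After: A=7 B=0 C=0 D=0 ZF=0 PC=1
Step 2: PC=1 exec 'SUB D, 2'. After: A=7 B=0 C=0 D=-2 ZF=0 PC=2
Step 3: PC=2 exec 'MUL C, 1'. After: A=7 B=0 C=0 D=-2 ZF=1 PC=3
Step 4: PC=3 exec 'MOV B, D'. After: A=7 B=-2 C=0 D=-2 ZF=1 PC=4
Step 5: PC=4 exec 'MOV A, 9'. After: A=9 B=-2 C=0 D=-2 ZF=1 PC=5
Step 6: PC=5 exec 'MOV B, 3'. After: A=9 B=3 C=0 D=-2 ZF=1 PC=6
Step 7: PC=6 exec 'ADD C, D'. After: A=9 B=3 C=-2 D=-2 ZF=0 PC=7
Step 8: PC=7 exec 'SUB C, B'. After: A=9 B=3 C=-5 D=-2 ZF=0 PC=8
First time PC=8: A=9

9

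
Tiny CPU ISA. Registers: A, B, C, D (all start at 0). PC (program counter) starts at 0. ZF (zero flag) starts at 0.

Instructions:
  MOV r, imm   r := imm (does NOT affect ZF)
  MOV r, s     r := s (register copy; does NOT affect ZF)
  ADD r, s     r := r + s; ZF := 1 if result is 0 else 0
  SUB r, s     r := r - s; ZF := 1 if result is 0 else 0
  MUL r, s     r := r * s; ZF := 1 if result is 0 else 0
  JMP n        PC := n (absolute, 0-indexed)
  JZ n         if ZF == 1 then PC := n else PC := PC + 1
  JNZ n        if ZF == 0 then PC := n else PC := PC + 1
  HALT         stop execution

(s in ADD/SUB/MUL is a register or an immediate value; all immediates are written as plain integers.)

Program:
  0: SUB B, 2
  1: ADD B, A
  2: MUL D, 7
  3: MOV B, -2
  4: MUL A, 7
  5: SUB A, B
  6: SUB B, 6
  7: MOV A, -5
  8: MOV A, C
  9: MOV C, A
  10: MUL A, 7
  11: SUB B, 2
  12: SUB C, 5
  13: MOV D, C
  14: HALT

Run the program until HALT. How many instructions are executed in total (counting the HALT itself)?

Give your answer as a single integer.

Answer: 15

Derivation:
Step 1: PC=0 exec 'SUB B, 2'. After: A=0 B=-2 C=0 D=0 ZF=0 PC=1
Step 2: PC=1 exec 'ADD B, A'. After: A=0 B=-2 C=0 D=0 ZF=0 PC=2
Step 3: PC=2 exec 'MUL D, 7'. After: A=0 B=-2 C=0 D=0 ZF=1 PC=3
Step 4: PC=3 exec 'MOV B, -2'. After: A=0 B=-2 C=0 D=0 ZF=1 PC=4
Step 5: PC=4 exec 'MUL A, 7'. After: A=0 B=-2 C=0 D=0 ZF=1 PC=5
Step 6: PC=5 exec 'SUB A, B'. After: A=2 B=-2 C=0 D=0 ZF=0 PC=6
Step 7: PC=6 exec 'SUB B, 6'. After: A=2 B=-8 C=0 D=0 ZF=0 PC=7
Step 8: PC=7 exec 'MOV A, -5'. After: A=-5 B=-8 C=0 D=0 ZF=0 PC=8
Step 9: PC=8 exec 'MOV A, C'. After: A=0 B=-8 C=0 D=0 ZF=0 PC=9
Step 10: PC=9 exec 'MOV C, A'. After: A=0 B=-8 C=0 D=0 ZF=0 PC=10
Step 11: PC=10 exec 'MUL A, 7'. After: A=0 B=-8 C=0 D=0 ZF=1 PC=11
Step 12: PC=11 exec 'SUB B, 2'. After: A=0 B=-10 C=0 D=0 ZF=0 PC=12
Step 13: PC=12 exec 'SUB C, 5'. After: A=0 B=-10 C=-5 D=0 ZF=0 PC=13
Step 14: PC=13 exec 'MOV D, C'. After: A=0 B=-10 C=-5 D=-5 ZF=0 PC=14
Step 15: PC=14 exec 'HALT'. After: A=0 B=-10 C=-5 D=-5 ZF=0 PC=14 HALTED
Total instructions executed: 15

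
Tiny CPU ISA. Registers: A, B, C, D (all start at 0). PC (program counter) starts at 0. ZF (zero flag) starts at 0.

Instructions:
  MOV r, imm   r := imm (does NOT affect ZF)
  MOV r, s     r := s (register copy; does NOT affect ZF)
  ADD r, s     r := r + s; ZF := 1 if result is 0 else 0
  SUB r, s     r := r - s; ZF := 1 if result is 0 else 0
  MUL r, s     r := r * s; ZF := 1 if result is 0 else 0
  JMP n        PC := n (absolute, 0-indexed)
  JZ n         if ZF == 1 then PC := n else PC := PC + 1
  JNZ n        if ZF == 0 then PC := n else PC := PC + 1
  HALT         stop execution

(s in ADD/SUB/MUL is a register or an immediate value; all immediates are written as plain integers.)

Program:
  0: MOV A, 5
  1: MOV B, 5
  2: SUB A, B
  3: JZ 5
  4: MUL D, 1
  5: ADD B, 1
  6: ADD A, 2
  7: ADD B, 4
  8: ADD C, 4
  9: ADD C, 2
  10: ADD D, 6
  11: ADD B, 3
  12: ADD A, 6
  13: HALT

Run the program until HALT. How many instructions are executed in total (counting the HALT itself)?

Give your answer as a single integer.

Answer: 13

Derivation:
Step 1: PC=0 exec 'MOV A, 5'. After: A=5 B=0 C=0 D=0 ZF=0 PC=1
Step 2: PC=1 exec 'MOV B, 5'. After: A=5 B=5 C=0 D=0 ZF=0 PC=2
Step 3: PC=2 exec 'SUB A, B'. After: A=0 B=5 C=0 D=0 ZF=1 PC=3
Step 4: PC=3 exec 'JZ 5'. After: A=0 B=5 C=0 D=0 ZF=1 PC=5
Step 5: PC=5 exec 'ADD B, 1'. After: A=0 B=6 C=0 D=0 ZF=0 PC=6
Step 6: PC=6 exec 'ADD A, 2'. After: A=2 B=6 C=0 D=0 ZF=0 PC=7
Step 7: PC=7 exec 'ADD B, 4'. After: A=2 B=10 C=0 D=0 ZF=0 PC=8
Step 8: PC=8 exec 'ADD C, 4'. After: A=2 B=10 C=4 D=0 ZF=0 PC=9
Step 9: PC=9 exec 'ADD C, 2'. After: A=2 B=10 C=6 D=0 ZF=0 PC=10
Step 10: PC=10 exec 'ADD D, 6'. After: A=2 B=10 C=6 D=6 ZF=0 PC=11
Step 11: PC=11 exec 'ADD B, 3'. After: A=2 B=13 C=6 D=6 ZF=0 PC=12
Step 12: PC=12 exec 'ADD A, 6'. After: A=8 B=13 C=6 D=6 ZF=0 PC=13
Step 13: PC=13 exec 'HALT'. After: A=8 B=13 C=6 D=6 ZF=0 PC=13 HALTED
Total instructions executed: 13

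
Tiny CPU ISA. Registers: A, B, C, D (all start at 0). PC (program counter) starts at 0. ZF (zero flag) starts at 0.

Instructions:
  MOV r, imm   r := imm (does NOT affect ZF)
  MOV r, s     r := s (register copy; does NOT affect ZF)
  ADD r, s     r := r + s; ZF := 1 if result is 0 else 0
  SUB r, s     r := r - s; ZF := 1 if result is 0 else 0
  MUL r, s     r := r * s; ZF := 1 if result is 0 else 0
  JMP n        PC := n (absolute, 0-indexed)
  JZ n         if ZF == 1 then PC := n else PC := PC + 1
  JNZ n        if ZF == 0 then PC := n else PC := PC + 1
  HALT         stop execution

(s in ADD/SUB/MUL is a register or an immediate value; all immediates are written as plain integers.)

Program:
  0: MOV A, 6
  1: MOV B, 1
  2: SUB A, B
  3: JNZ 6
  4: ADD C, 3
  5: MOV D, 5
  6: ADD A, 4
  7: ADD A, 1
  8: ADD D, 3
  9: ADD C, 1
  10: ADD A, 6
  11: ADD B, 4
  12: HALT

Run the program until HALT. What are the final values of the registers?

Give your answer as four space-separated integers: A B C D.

Step 1: PC=0 exec 'MOV A, 6'. After: A=6 B=0 C=0 D=0 ZF=0 PC=1
Step 2: PC=1 exec 'MOV B, 1'. After: A=6 B=1 C=0 D=0 ZF=0 PC=2
Step 3: PC=2 exec 'SUB A, B'. After: A=5 B=1 C=0 D=0 ZF=0 PC=3
Step 4: PC=3 exec 'JNZ 6'. After: A=5 B=1 C=0 D=0 ZF=0 PC=6
Step 5: PC=6 exec 'ADD A, 4'. After: A=9 B=1 C=0 D=0 ZF=0 PC=7
Step 6: PC=7 exec 'ADD A, 1'. After: A=10 B=1 C=0 D=0 ZF=0 PC=8
Step 7: PC=8 exec 'ADD D, 3'. After: A=10 B=1 C=0 D=3 ZF=0 PC=9
Step 8: PC=9 exec 'ADD C, 1'. After: A=10 B=1 C=1 D=3 ZF=0 PC=10
Step 9: PC=10 exec 'ADD A, 6'. After: A=16 B=1 C=1 D=3 ZF=0 PC=11
Step 10: PC=11 exec 'ADD B, 4'. After: A=16 B=5 C=1 D=3 ZF=0 PC=12
Step 11: PC=12 exec 'HALT'. After: A=16 B=5 C=1 D=3 ZF=0 PC=12 HALTED

Answer: 16 5 1 3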